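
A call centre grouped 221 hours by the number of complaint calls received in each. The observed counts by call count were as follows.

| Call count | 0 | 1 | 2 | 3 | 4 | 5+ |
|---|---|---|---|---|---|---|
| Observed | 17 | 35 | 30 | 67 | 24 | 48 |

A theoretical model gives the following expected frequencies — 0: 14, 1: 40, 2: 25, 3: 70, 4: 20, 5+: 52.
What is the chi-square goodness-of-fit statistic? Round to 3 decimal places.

3.504

0: (17 − 14)²/14 = 9/14 = 0.6429
1: (35 − 40)²/40 = 25/40 = 0.6250
2: (30 − 25)²/25 = 25/25 = 1.0000
3: (67 − 70)²/70 = 9/70 = 0.1286
4: (24 − 20)²/20 = 16/20 = 0.8000
5+: (48 − 52)²/52 = 16/52 = 0.3077
Sum = 3.504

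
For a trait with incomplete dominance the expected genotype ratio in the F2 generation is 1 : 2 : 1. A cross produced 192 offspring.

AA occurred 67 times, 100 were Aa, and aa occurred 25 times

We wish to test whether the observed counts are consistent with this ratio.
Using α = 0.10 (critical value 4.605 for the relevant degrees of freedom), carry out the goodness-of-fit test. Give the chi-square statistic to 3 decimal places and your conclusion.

Ratio total = 4. Expected counts: 192×1/4 = 48, 192×2/4 = 96, 192×1/4 = 48.
cat         O        E   (O−E)²/E
AA         67       48     7.5208
Aa        100       96     0.1667
aa         25       48    11.0208
Sum = 18.708
df = 2. Since 18.708 > 4.605, we reject H₀.

18.708; reject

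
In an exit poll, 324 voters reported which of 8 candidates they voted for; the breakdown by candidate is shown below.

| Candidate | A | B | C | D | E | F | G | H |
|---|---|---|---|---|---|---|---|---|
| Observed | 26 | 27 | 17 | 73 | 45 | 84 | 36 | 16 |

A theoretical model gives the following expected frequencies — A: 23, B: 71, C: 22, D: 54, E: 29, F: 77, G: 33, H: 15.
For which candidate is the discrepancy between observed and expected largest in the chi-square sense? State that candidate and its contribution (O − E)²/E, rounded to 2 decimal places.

A: (26 − 23)²/23 = 9/23 = 0.391
B: (27 − 71)²/71 = 1936/71 = 27.268
C: (17 − 22)²/22 = 25/22 = 1.136
D: (73 − 54)²/54 = 361/54 = 6.685
E: (45 − 29)²/29 = 256/29 = 8.828
F: (84 − 77)²/77 = 49/77 = 0.636
G: (36 − 33)²/33 = 9/33 = 0.273
H: (16 − 15)²/15 = 1/15 = 0.067
The largest term is for B: 27.27.

B, 27.27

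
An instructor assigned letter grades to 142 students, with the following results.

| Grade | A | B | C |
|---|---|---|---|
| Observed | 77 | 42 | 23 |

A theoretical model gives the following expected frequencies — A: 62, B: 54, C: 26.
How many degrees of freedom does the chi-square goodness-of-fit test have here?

2

There are k = 3 categories and no parameters were estimated from the data, so df = 3 − 1 = 2.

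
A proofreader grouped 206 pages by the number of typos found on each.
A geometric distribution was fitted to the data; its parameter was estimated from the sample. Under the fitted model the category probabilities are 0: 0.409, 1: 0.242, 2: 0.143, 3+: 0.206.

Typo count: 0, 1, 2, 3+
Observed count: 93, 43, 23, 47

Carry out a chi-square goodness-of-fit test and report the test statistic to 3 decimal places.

3.756

Expected counts E_i = n·p_i: 206×0.409 = 84.254, 206×0.242 = 49.852, 206×0.143 = 29.458, 206×0.206 = 42.436.
cat         O        E   (O−E)²/E
0          93   84.254     0.9079
1          43   49.852     0.9418
2          23   29.458     1.4158
3+         47   42.436     0.4909
Sum = 3.756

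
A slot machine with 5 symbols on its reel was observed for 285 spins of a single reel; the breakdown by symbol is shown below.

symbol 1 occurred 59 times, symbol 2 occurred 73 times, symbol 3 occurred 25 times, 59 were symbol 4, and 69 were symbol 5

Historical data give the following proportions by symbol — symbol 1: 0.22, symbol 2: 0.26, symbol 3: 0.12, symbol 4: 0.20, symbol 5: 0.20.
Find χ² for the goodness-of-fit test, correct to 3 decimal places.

5.306

Expected counts E_i = n·p_i: 285×0.22 = 62.7, 285×0.26 = 74.1, 285×0.12 = 34.2, 285×0.20 = 57, 285×0.20 = 57.
cat           O        E   (O−E)²/E
symbol 1     59     62.7     0.2183
symbol 2     73     74.1     0.0163
symbol 3     25     34.2     2.4749
symbol 4     59       57     0.0702
symbol 5     69       57     2.5263
Sum = 5.306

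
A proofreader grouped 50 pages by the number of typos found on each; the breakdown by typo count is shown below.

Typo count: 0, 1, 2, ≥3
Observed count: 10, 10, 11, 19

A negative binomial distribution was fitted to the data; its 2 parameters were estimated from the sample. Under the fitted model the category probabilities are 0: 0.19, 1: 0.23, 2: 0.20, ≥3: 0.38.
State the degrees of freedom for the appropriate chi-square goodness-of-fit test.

1

There are k = 4 categories and 2 parameters estimated from the data, so df = 4 − 1 − 2 = 1.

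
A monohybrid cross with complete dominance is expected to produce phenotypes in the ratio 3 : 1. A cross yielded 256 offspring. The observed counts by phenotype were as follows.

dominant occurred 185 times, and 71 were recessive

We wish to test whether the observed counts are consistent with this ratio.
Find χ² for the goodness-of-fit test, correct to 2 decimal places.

Ratio total = 4. Expected counts: 256×3/4 = 192, 256×1/4 = 64.
cat            O        E   (O−E)²/E
dominant     185      192      0.255
recessive     71       64      0.766
Sum = 1.02

1.02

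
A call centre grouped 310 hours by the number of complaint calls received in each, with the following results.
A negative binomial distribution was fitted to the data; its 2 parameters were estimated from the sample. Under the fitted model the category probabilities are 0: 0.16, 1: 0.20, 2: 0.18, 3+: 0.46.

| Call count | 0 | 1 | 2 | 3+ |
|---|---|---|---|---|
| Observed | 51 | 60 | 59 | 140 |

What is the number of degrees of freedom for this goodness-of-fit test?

1

There are k = 4 categories and 2 parameters estimated from the data, so df = 4 − 1 − 2 = 1.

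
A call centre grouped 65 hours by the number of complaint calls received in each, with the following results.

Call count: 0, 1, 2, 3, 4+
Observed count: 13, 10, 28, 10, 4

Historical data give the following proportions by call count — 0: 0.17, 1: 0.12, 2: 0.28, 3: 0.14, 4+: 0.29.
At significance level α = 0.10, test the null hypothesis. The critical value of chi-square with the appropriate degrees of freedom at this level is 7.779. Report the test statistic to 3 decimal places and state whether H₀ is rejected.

Expected counts E_i = n·p_i: 65×0.17 = 11.05, 65×0.12 = 7.8, 65×0.28 = 18.2, 65×0.14 = 9.1, 65×0.29 = 18.85.
cat         O        E   (O−E)²/E
0          13    11.05     0.3441
1          10      7.8     0.6205
2          28     18.2     5.2769
3          10      9.1     0.0890
4+          4    18.85    11.6988
Sum = 18.029
df = 4. Since 18.029 > 7.779, we reject H₀.

18.029; reject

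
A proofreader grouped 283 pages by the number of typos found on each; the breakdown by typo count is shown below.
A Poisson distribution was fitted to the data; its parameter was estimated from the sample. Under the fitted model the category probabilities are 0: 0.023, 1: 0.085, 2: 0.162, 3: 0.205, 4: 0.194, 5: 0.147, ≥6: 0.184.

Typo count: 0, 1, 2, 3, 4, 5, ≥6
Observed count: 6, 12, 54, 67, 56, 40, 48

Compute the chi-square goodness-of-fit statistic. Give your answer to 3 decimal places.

Expected counts E_i = n·p_i: 283×0.023 = 6.509, 283×0.085 = 24.055, 283×0.162 = 45.846, 283×0.205 = 58.015, 283×0.194 = 54.902, 283×0.147 = 41.601, 283×0.184 = 52.072.
χ² = (6−6.509)²/6.509 + (12−24.055)²/24.055 + (54−45.846)²/45.846 + (67−58.015)²/58.015 + (56−54.902)²/54.902 + (40−41.601)²/41.601 + (48−52.072)²/52.072
   = 0.0398 + 6.0413 + 1.4502 + 1.3915 + 0.0220 + 0.0616 + 0.3184
Sum = 9.325

9.325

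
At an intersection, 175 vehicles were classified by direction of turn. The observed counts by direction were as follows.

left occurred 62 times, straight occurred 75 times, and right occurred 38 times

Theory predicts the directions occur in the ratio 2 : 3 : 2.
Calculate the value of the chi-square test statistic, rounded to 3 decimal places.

5.760

Ratio total = 7. Expected counts: 175×2/7 = 50, 175×3/7 = 75, 175×2/7 = 50.
cat           O        E   (O−E)²/E
left         62       50     2.8800
straight     75       75     0.0000
right        38       50     2.8800
Sum = 5.760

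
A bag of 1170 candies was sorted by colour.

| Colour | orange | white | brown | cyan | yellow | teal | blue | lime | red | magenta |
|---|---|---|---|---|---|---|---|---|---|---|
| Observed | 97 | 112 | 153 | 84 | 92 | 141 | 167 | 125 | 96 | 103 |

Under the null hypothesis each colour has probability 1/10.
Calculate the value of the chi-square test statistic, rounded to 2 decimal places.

Under H₀ each category has probability 1/10, so each expected count is 1170/10 = 117.
orange: (97 − 117)²/117 = 400/117 = 3.419
white: (112 − 117)²/117 = 25/117 = 0.214
brown: (153 − 117)²/117 = 1296/117 = 11.077
cyan: (84 − 117)²/117 = 1089/117 = 9.308
yellow: (92 − 117)²/117 = 625/117 = 5.342
teal: (141 − 117)²/117 = 576/117 = 4.923
blue: (167 − 117)²/117 = 2500/117 = 21.368
lime: (125 − 117)²/117 = 64/117 = 0.547
red: (96 − 117)²/117 = 441/117 = 3.769
magenta: (103 − 117)²/117 = 196/117 = 1.675
Sum = 61.64

61.64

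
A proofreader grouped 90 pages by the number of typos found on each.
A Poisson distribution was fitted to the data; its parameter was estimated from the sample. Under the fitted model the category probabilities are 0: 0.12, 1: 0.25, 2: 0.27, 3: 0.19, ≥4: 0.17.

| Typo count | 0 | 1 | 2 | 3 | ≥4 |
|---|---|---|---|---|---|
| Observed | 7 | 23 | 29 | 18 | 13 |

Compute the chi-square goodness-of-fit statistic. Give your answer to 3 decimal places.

Expected counts E_i = n·p_i: 90×0.12 = 10.8, 90×0.25 = 22.5, 90×0.27 = 24.3, 90×0.19 = 17.1, 90×0.17 = 15.3.
cat         O        E   (O−E)²/E
0           7     10.8     1.3370
1          23     22.5     0.0111
2          29     24.3     0.9091
3          18     17.1     0.0474
≥4         13     15.3     0.3458
Sum = 2.650

2.650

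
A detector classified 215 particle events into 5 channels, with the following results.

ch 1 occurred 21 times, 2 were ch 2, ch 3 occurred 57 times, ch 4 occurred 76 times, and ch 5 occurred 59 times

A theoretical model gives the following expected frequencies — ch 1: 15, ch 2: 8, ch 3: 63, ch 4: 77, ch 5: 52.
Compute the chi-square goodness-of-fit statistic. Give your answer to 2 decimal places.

ch 1: (21 − 15)²/15 = 36/15 = 2.400
ch 2: (2 − 8)²/8 = 36/8 = 4.500
ch 3: (57 − 63)²/63 = 36/63 = 0.571
ch 4: (76 − 77)²/77 = 1/77 = 0.013
ch 5: (59 − 52)²/52 = 49/52 = 0.942
Sum = 8.43

8.43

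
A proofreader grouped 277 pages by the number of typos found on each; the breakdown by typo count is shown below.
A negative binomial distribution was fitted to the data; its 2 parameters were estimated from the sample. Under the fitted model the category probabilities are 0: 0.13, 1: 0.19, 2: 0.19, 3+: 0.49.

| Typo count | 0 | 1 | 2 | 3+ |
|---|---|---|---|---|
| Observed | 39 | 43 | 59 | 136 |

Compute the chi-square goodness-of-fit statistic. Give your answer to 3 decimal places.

2.782

Expected counts E_i = n·p_i: 277×0.13 = 36.01, 277×0.19 = 52.63, 277×0.19 = 52.63, 277×0.49 = 135.73.
χ² = (39−36.01)²/36.01 + (43−52.63)²/52.63 + (59−52.63)²/52.63 + (136−135.73)²/135.73
   = 0.2483 + 1.7621 + 0.7710 + 0.0005
Sum = 2.782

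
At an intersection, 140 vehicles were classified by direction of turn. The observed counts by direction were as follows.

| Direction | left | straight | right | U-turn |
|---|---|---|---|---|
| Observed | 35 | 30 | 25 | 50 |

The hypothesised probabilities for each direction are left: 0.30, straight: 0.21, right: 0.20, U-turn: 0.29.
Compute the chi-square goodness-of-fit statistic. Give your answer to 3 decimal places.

3.677

Expected counts E_i = n·p_i: 140×0.30 = 42, 140×0.21 = 29.4, 140×0.20 = 28, 140×0.29 = 40.6.
left: (35 − 42)²/42 = 49/42 = 1.1667
straight: (30 − 29.4)²/29.4 = 0.36/29.4 = 0.0122
right: (25 − 28)²/28 = 9/28 = 0.3214
U-turn: (50 − 40.6)²/40.6 = 88.36/40.6 = 2.1764
Sum = 3.677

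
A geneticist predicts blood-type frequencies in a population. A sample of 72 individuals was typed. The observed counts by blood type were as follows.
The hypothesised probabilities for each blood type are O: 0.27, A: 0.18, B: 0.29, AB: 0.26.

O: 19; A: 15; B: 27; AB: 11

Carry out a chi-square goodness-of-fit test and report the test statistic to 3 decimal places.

Expected counts E_i = n·p_i: 72×0.27 = 19.44, 72×0.18 = 12.96, 72×0.29 = 20.88, 72×0.26 = 18.72.
O: (19 − 19.44)²/19.44 = 0.1936/19.44 = 0.0100
A: (15 − 12.96)²/12.96 = 4.1616/12.96 = 0.3211
B: (27 − 20.88)²/20.88 = 37.4544/20.88 = 1.7938
AB: (11 − 18.72)²/18.72 = 59.5984/18.72 = 3.1837
Sum = 5.309

5.309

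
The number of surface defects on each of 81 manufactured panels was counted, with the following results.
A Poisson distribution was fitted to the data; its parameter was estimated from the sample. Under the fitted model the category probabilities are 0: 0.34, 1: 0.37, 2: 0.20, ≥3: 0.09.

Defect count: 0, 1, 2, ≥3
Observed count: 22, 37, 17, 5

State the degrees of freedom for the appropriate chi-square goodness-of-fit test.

There are k = 4 categories and 1 parameter estimated from the data, so df = 4 − 1 − 1 = 2.

2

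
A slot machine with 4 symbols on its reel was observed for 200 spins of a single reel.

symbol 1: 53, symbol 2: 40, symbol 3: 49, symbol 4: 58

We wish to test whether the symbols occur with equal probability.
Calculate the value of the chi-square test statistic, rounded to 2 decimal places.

3.48

Expected count for each of the 4 categories: 200/4 = 50.
cat           O        E   (O−E)²/E
symbol 1     53       50      0.180
symbol 2     40       50      2.000
symbol 3     49       50      0.020
symbol 4     58       50      1.280
Sum = 3.48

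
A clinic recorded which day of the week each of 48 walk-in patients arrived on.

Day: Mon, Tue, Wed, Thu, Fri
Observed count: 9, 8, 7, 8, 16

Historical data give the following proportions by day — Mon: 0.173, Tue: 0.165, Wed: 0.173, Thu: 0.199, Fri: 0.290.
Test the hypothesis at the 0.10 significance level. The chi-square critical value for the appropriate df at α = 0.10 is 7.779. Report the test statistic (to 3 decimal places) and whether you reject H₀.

0.827; do not reject

Expected counts E_i = n·p_i: 48×0.173 = 8.304, 48×0.165 = 7.92, 48×0.173 = 8.304, 48×0.199 = 9.552, 48×0.290 = 13.92.
Mon: (9 − 8.304)²/8.304 = 0.484416/8.304 = 0.0583
Tue: (8 − 7.92)²/7.92 = 0.0064/7.92 = 0.0008
Wed: (7 − 8.304)²/8.304 = 1.700416/8.304 = 0.2048
Thu: (8 − 9.552)²/9.552 = 2.408704/9.552 = 0.2522
Fri: (16 − 13.92)²/13.92 = 4.3264/13.92 = 0.3108
Sum = 0.827
df = 4. Since 0.827 < 7.779, we do not reject H₀.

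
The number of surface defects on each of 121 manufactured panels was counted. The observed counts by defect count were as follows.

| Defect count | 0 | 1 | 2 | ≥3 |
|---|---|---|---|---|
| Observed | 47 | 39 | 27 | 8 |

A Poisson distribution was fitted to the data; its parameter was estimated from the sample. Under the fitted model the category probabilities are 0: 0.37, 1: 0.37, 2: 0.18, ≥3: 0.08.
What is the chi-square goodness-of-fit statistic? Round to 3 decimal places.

2.397

Expected counts E_i = n·p_i: 121×0.37 = 44.77, 121×0.37 = 44.77, 121×0.18 = 21.78, 121×0.08 = 9.68.
0: (47 − 44.77)²/44.77 = 4.9729/44.77 = 0.1111
1: (39 − 44.77)²/44.77 = 33.2929/44.77 = 0.7436
2: (27 − 21.78)²/21.78 = 27.2484/21.78 = 1.2511
≥3: (8 − 9.68)²/9.68 = 2.8224/9.68 = 0.2916
Sum = 2.397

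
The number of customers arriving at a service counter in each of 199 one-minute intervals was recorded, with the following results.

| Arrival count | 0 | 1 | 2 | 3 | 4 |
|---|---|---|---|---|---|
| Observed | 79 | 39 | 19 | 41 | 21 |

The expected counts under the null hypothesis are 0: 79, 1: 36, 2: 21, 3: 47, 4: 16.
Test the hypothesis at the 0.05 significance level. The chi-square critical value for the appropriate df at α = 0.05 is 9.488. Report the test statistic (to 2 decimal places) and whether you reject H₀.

χ² = (79−79)²/79 + (39−36)²/36 + (19−21)²/21 + (41−47)²/47 + (21−16)²/16
   = 0.000 + 0.250 + 0.190 + 0.766 + 1.563
Sum = 2.77
df = 4. Since 2.77 < 9.488, we do not reject H₀.

2.77; do not reject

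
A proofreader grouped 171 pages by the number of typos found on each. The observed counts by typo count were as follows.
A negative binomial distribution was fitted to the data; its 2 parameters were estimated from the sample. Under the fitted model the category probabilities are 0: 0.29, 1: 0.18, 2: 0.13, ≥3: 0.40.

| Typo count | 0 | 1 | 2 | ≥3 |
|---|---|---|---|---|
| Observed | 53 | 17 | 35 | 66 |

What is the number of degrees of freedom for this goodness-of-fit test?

1

There are k = 4 categories and 2 parameters estimated from the data, so df = 4 − 1 − 2 = 1.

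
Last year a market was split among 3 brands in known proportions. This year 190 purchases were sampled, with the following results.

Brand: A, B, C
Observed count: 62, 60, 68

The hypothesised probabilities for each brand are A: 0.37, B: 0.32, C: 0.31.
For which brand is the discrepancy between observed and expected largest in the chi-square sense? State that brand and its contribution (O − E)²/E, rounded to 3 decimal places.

C, 1.406

Expected counts E_i = n·p_i: 190×0.37 = 70.3, 190×0.32 = 60.8, 190×0.31 = 58.9.
A: (62 − 70.3)²/70.3 = 68.89/70.3 = 0.9799
B: (60 − 60.8)²/60.8 = 0.64/60.8 = 0.0105
C: (68 − 58.9)²/58.9 = 82.81/58.9 = 1.4059
The largest term is for C: 1.406.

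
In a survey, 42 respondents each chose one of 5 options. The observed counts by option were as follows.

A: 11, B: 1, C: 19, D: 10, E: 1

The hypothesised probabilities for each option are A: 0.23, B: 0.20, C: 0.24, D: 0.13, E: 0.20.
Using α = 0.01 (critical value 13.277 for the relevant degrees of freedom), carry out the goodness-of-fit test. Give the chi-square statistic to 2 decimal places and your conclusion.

Expected counts E_i = n·p_i: 42×0.23 = 9.66, 42×0.20 = 8.4, 42×0.24 = 10.08, 42×0.13 = 5.46, 42×0.20 = 8.4.
χ² = (11−9.66)²/9.66 + (1−8.4)²/8.4 + (19−10.08)²/10.08 + (10−5.46)²/5.46 + (1−8.4)²/8.4
   = 0.186 + 6.519 + 7.893 + 3.775 + 6.519
Sum = 24.89
df = 4. Since 24.89 > 13.277, we reject H₀.

24.89; reject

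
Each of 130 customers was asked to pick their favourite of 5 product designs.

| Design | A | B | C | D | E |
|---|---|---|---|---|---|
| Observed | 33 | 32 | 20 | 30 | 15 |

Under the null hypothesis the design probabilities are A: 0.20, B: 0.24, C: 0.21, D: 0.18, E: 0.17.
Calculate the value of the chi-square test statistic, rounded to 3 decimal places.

8.000

Expected counts E_i = n·p_i: 130×0.20 = 26, 130×0.24 = 31.2, 130×0.21 = 27.3, 130×0.18 = 23.4, 130×0.17 = 22.1.
A: (33 − 26)²/26 = 49/26 = 1.8846
B: (32 − 31.2)²/31.2 = 0.64/31.2 = 0.0205
C: (20 − 27.3)²/27.3 = 53.29/27.3 = 1.9520
D: (30 − 23.4)²/23.4 = 43.56/23.4 = 1.8615
E: (15 − 22.1)²/22.1 = 50.41/22.1 = 2.2810
Sum = 8.000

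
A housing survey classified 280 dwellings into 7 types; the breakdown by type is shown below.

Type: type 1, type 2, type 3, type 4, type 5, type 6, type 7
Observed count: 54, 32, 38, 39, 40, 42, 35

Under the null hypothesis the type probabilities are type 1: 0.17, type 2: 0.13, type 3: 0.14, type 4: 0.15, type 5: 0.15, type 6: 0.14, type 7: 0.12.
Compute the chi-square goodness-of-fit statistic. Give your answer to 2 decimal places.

Expected counts E_i = n·p_i: 280×0.17 = 47.6, 280×0.13 = 36.4, 280×0.14 = 39.2, 280×0.15 = 42, 280×0.15 = 42, 280×0.14 = 39.2, 280×0.12 = 33.6.
type 1: (54 − 47.6)²/47.6 = 40.96/47.6 = 0.861
type 2: (32 − 36.4)²/36.4 = 19.36/36.4 = 0.532
type 3: (38 − 39.2)²/39.2 = 1.44/39.2 = 0.037
type 4: (39 − 42)²/42 = 9/42 = 0.214
type 5: (40 − 42)²/42 = 4/42 = 0.095
type 6: (42 − 39.2)²/39.2 = 7.84/39.2 = 0.200
type 7: (35 − 33.6)²/33.6 = 1.96/33.6 = 0.058
Sum = 2.00

2.00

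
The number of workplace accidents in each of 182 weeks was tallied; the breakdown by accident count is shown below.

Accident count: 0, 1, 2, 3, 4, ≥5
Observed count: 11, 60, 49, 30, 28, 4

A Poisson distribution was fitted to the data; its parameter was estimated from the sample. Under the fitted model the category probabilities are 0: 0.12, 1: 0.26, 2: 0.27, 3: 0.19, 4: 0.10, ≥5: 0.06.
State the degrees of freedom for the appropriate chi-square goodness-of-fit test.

There are k = 6 categories and 1 parameter estimated from the data, so df = 6 − 1 − 1 = 4.

4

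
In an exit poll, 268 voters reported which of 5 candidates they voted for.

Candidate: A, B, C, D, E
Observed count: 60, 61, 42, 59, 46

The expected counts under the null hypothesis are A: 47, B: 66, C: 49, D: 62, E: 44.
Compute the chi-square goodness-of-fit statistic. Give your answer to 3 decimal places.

A: (60 − 47)²/47 = 169/47 = 3.5957
B: (61 − 66)²/66 = 25/66 = 0.3788
C: (42 − 49)²/49 = 49/49 = 1.0000
D: (59 − 62)²/62 = 9/62 = 0.1452
E: (46 − 44)²/44 = 4/44 = 0.0909
Sum = 5.211

5.211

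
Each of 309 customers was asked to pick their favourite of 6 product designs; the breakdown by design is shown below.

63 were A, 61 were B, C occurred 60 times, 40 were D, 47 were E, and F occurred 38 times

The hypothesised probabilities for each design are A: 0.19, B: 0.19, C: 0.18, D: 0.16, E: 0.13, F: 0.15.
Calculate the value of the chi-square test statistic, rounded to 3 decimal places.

5.216

Expected counts E_i = n·p_i: 309×0.19 = 58.71, 309×0.19 = 58.71, 309×0.18 = 55.62, 309×0.16 = 49.44, 309×0.13 = 40.17, 309×0.15 = 46.35.
χ² = (63−58.71)²/58.71 + (61−58.71)²/58.71 + (60−55.62)²/55.62 + (40−49.44)²/49.44 + (47−40.17)²/40.17 + (38−46.35)²/46.35
   = 0.3135 + 0.0893 + 0.3449 + 1.8025 + 1.1613 + 1.5043
Sum = 5.216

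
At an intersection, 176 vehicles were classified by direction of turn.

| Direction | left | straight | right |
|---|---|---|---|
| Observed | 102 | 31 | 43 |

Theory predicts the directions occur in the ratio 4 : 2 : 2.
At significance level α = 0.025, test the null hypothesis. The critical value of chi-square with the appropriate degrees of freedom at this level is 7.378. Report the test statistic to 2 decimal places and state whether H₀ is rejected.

Ratio total = 8. Expected counts: 176×4/8 = 88, 176×2/8 = 44, 176×2/8 = 44.
cat           O        E   (O−E)²/E
left        102       88      2.227
straight     31       44      3.841
right        43       44      0.023
Sum = 6.09
df = 2. Since 6.09 < 7.378, we do not reject H₀.

6.09; do not reject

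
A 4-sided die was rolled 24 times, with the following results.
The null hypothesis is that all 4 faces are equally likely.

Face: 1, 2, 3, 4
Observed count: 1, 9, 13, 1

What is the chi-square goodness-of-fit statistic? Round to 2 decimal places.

Expected count for each of the 4 categories: 24/4 = 6.
1: (1 − 6)²/6 = 25/6 = 4.167
2: (9 − 6)²/6 = 9/6 = 1.500
3: (13 − 6)²/6 = 49/6 = 8.167
4: (1 − 6)²/6 = 25/6 = 4.167
Sum = 18.00

18.00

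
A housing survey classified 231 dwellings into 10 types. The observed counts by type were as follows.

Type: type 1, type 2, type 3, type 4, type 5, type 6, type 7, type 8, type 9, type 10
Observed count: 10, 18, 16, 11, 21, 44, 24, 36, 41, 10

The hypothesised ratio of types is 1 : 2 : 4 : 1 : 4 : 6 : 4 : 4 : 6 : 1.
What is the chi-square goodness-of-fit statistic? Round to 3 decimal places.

15.869

Ratio total = 33. Expected counts: 231×1/33 = 7, 231×2/33 = 14, 231×4/33 = 28, 231×1/33 = 7, 231×4/33 = 28, 231×6/33 = 42, 231×4/33 = 28, 231×4/33 = 28, 231×6/33 = 42, 231×1/33 = 7.
type 1: (10 − 7)²/7 = 9/7 = 1.2857
type 2: (18 − 14)²/14 = 16/14 = 1.1429
type 3: (16 − 28)²/28 = 144/28 = 5.1429
type 4: (11 − 7)²/7 = 16/7 = 2.2857
type 5: (21 − 28)²/28 = 49/28 = 1.7500
type 6: (44 − 42)²/42 = 4/42 = 0.0952
type 7: (24 − 28)²/28 = 16/28 = 0.5714
type 8: (36 − 28)²/28 = 64/28 = 2.2857
type 9: (41 − 42)²/42 = 1/42 = 0.0238
type 10: (10 − 7)²/7 = 9/7 = 1.2857
Sum = 15.869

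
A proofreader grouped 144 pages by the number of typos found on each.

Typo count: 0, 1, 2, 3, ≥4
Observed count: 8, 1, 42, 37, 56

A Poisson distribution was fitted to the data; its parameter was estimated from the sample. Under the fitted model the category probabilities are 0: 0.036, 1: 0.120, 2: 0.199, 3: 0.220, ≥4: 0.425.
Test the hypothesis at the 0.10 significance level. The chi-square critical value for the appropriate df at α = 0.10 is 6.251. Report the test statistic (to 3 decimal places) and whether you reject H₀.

Expected counts E_i = n·p_i: 144×0.036 = 5.184, 144×0.120 = 17.28, 144×0.199 = 28.656, 144×0.220 = 31.68, 144×0.425 = 61.2.
χ² = (8−5.184)²/5.184 + (1−17.28)²/17.28 + (42−28.656)²/28.656 + (37−31.68)²/31.68 + (56−61.2)²/61.2
   = 1.5297 + 15.3379 + 6.2138 + 0.8934 + 0.4418
Sum = 24.417
df = 3. Since 24.417 > 6.251, we reject H₀.

24.417; reject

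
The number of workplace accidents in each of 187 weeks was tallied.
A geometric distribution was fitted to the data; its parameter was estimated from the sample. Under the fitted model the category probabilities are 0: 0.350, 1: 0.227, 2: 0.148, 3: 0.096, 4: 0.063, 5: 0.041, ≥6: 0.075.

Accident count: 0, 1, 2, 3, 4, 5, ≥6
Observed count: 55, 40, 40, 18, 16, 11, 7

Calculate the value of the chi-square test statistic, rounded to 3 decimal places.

Expected counts E_i = n·p_i: 187×0.350 = 65.45, 187×0.227 = 42.449, 187×0.148 = 27.676, 187×0.096 = 17.952, 187×0.063 = 11.781, 187×0.041 = 7.667, 187×0.075 = 14.025.
0: (55 − 65.45)²/65.45 = 109.2025/65.45 = 1.6685
1: (40 − 42.449)²/42.449 = 5.997601/42.449 = 0.1413
2: (40 − 27.676)²/27.676 = 151.880976/27.676 = 5.4878
3: (18 − 17.952)²/17.952 = 0.002304/17.952 = 0.0001
4: (16 − 11.781)²/11.781 = 17.799961/11.781 = 1.5109
5: (11 − 7.667)²/7.667 = 11.108889/7.667 = 1.4489
≥6: (7 − 14.025)²/14.025 = 49.350625/14.025 = 3.5188
Sum = 13.776

13.776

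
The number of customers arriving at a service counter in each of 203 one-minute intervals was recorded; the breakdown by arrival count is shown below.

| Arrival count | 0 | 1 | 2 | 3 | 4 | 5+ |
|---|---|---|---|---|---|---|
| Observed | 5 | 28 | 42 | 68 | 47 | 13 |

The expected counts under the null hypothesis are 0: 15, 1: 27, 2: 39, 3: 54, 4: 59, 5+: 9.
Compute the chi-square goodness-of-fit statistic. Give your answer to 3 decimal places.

cat         O        E   (O−E)²/E
0           5       15     6.6667
1          28       27     0.0370
2          42       39     0.2308
3          68       54     3.6296
4          47       59     2.4407
5+         13        9     1.7778
Sum = 14.783

14.783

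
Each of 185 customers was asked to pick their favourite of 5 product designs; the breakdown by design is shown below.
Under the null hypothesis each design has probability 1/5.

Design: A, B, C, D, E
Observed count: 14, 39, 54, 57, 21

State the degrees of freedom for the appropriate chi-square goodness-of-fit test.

4

There are k = 5 categories and no parameters were estimated from the data, so df = 5 − 1 = 4.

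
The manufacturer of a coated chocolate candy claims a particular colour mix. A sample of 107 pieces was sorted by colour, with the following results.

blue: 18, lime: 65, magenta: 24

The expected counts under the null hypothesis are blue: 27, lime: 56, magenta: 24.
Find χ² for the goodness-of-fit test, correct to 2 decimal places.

blue: (18 − 27)²/27 = 81/27 = 3.000
lime: (65 − 56)²/56 = 81/56 = 1.446
magenta: (24 − 24)²/24 = 0/24 = 0.000
Sum = 4.45

4.45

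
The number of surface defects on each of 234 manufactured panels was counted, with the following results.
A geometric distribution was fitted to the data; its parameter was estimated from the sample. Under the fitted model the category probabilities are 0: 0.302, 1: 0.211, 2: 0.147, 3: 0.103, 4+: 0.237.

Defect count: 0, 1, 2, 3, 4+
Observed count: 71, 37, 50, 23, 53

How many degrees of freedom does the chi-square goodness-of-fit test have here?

3

There are k = 5 categories and 1 parameter estimated from the data, so df = 5 − 1 − 1 = 3.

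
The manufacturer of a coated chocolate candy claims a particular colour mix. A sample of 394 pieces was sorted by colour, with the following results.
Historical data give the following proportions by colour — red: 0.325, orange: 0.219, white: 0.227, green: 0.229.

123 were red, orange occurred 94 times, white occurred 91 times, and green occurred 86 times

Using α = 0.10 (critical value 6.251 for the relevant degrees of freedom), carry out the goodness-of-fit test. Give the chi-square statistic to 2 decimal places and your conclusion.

1.11; do not reject

Expected counts E_i = n·p_i: 394×0.325 = 128.05, 394×0.219 = 86.286, 394×0.227 = 89.438, 394×0.229 = 90.226.
cat         O        E   (O−E)²/E
red       123   128.05      0.199
orange     94   86.286      0.690
white      91   89.438      0.027
green      86   90.226      0.198
Sum = 1.11
df = 3. Since 1.11 < 6.251, we do not reject H₀.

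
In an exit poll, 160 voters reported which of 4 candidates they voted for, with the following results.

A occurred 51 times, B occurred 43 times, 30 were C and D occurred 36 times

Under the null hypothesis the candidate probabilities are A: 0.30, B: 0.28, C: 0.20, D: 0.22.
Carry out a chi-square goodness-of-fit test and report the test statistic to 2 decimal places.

0.40

Expected counts E_i = n·p_i: 160×0.30 = 48, 160×0.28 = 44.8, 160×0.20 = 32, 160×0.22 = 35.2.
A: (51 − 48)²/48 = 9/48 = 0.188
B: (43 − 44.8)²/44.8 = 3.24/44.8 = 0.072
C: (30 − 32)²/32 = 4/32 = 0.125
D: (36 − 35.2)²/35.2 = 0.64/35.2 = 0.018
Sum = 0.40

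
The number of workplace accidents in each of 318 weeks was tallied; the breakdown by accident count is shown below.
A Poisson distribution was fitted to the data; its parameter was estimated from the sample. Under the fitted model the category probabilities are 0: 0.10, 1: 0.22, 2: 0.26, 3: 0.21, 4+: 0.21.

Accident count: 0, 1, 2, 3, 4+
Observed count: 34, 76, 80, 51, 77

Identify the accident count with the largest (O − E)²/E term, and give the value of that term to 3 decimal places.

3, 3.729

Expected counts E_i = n·p_i: 318×0.10 = 31.8, 318×0.22 = 69.96, 318×0.26 = 82.68, 318×0.21 = 66.78, 318×0.21 = 66.78.
cat         O        E   (O−E)²/E
0          34     31.8     0.1522
1          76    69.96     0.5215
2          80    82.68     0.0869
3          51    66.78     3.7288
4+         77    66.78     1.5641
The largest term is for 3: 3.729.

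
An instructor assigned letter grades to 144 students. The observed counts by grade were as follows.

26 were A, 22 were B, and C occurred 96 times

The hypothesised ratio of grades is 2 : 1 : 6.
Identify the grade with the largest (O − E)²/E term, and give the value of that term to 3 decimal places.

Ratio total = 9. Expected counts: 144×2/9 = 32, 144×1/9 = 16, 144×6/9 = 96.
χ² = (26−32)²/32 + (22−16)²/16 + (96−96)²/96
   = 1.1250 + 2.2500 + 0.0000
The largest term is for B: 2.250.

B, 2.250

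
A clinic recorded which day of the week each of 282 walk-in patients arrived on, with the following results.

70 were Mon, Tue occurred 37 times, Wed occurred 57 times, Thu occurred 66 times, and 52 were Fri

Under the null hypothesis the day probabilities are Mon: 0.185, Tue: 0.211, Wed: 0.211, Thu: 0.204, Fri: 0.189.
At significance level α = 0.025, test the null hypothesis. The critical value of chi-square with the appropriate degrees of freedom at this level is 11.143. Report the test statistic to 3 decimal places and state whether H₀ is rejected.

15.988; reject

Expected counts E_i = n·p_i: 282×0.185 = 52.17, 282×0.211 = 59.502, 282×0.211 = 59.502, 282×0.204 = 57.528, 282×0.189 = 53.298.
cat         O        E   (O−E)²/E
Mon        70    52.17     6.0937
Tue        37   59.502     8.5096
Wed        57   59.502     0.1052
Thu        66   57.528     1.2476
Fri        52   53.298     0.0316
Sum = 15.988
df = 4. Since 15.988 > 11.143, we reject H₀.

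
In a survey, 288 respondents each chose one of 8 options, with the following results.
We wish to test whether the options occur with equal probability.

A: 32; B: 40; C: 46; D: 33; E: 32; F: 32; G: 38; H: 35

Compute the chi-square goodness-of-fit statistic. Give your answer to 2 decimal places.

4.94

Under H₀ each category has probability 1/8, so each expected count is 288/8 = 36.
A: (32 − 36)²/36 = 16/36 = 0.444
B: (40 − 36)²/36 = 16/36 = 0.444
C: (46 − 36)²/36 = 100/36 = 2.778
D: (33 − 36)²/36 = 9/36 = 0.250
E: (32 − 36)²/36 = 16/36 = 0.444
F: (32 − 36)²/36 = 16/36 = 0.444
G: (38 − 36)²/36 = 4/36 = 0.111
H: (35 − 36)²/36 = 1/36 = 0.028
Sum = 4.94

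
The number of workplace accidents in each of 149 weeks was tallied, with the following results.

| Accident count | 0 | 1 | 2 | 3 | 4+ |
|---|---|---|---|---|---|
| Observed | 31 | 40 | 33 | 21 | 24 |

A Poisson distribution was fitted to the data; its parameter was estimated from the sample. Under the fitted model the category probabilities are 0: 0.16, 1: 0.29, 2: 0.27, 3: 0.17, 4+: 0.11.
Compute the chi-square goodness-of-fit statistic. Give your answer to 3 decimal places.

Expected counts E_i = n·p_i: 149×0.16 = 23.84, 149×0.29 = 43.21, 149×0.27 = 40.23, 149×0.17 = 25.33, 149×0.11 = 16.39.
cat         O        E   (O−E)²/E
0          31    23.84     2.1504
1          40    43.21     0.2385
2          33    40.23     1.2994
3          21    25.33     0.7402
4+         24    16.39     3.5334
Sum = 7.962

7.962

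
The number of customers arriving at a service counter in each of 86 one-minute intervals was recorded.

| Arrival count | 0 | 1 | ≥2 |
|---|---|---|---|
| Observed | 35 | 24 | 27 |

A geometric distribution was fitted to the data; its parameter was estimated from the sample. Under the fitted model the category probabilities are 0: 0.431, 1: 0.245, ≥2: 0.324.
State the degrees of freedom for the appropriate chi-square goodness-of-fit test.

There are k = 3 categories and 1 parameter estimated from the data, so df = 3 − 1 − 1 = 1.

1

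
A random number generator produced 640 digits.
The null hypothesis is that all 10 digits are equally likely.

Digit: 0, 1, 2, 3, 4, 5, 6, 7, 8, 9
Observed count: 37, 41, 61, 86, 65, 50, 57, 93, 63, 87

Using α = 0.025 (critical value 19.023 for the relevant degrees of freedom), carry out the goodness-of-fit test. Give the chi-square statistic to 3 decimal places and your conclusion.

52.625; reject

Expected count for each of the 10 categories: 640/10 = 64.
χ² = (37−64)²/64 + (41−64)²/64 + (61−64)²/64 + (86−64)²/64 + (65−64)²/64 + (50−64)²/64 + (57−64)²/64 + (93−64)²/64 + (63−64)²/64 + (87−64)²/64
   = 11.3906 + 8.2656 + 0.1406 + 7.5625 + 0.0156 + 3.0625 + 0.7656 + 13.1406 + 0.0156 + 8.2656
Sum = 52.625
df = 9. Since 52.625 > 19.023, we reject H₀.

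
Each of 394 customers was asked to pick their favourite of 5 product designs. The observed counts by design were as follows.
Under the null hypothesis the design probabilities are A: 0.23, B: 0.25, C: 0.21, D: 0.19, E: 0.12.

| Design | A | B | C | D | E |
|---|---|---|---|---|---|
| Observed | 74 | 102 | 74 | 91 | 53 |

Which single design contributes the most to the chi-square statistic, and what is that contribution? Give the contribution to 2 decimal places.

Expected counts E_i = n·p_i: 394×0.23 = 90.62, 394×0.25 = 98.5, 394×0.21 = 82.74, 394×0.19 = 74.86, 394×0.12 = 47.28.
cat         O        E   (O−E)²/E
A          74    90.62      3.048
B         102     98.5      0.124
C          74    82.74      0.923
D          91    74.86      3.480
E          53    47.28      0.692
The largest term is for D: 3.48.

D, 3.48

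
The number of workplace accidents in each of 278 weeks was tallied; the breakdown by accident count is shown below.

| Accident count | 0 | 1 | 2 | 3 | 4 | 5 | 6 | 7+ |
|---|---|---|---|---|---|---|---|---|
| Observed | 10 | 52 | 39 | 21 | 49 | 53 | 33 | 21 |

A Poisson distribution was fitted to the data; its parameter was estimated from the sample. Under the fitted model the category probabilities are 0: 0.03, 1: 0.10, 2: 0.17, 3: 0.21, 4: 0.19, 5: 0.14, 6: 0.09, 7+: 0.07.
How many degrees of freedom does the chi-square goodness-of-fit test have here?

6

There are k = 8 categories and 1 parameter estimated from the data, so df = 8 − 1 − 1 = 6.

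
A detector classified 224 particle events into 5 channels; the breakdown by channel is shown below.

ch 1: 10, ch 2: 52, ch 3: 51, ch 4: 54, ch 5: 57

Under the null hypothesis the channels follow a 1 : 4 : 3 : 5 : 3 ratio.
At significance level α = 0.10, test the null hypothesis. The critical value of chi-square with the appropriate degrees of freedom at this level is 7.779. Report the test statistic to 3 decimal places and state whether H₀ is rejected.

Ratio total = 16. Expected counts: 224×1/16 = 14, 224×4/16 = 56, 224×3/16 = 42, 224×5/16 = 70, 224×3/16 = 42.
cat         O        E   (O−E)²/E
ch 1       10       14     1.1429
ch 2       52       56     0.2857
ch 3       51       42     1.9286
ch 4       54       70     3.6571
ch 5       57       42     5.3571
Sum = 12.371
df = 4. Since 12.371 > 7.779, we reject H₀.

12.371; reject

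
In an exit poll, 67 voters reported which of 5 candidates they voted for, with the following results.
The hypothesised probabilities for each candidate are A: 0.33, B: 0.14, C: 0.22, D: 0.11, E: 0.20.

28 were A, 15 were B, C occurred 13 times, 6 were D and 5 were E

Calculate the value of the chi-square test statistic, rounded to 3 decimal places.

Expected counts E_i = n·p_i: 67×0.33 = 22.11, 67×0.14 = 9.38, 67×0.22 = 14.74, 67×0.11 = 7.37, 67×0.20 = 13.4.
cat         O        E   (O−E)²/E
A          28    22.11     1.5691
B          15     9.38     3.3672
C          13    14.74     0.2054
D           6     7.37     0.2547
E           5     13.4     5.2657
Sum = 10.662

10.662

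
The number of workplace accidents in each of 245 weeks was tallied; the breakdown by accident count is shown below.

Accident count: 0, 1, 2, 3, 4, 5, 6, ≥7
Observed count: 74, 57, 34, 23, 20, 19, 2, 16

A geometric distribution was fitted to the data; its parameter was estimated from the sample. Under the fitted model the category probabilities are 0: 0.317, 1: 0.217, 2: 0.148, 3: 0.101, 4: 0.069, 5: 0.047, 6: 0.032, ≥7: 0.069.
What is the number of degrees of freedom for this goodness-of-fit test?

There are k = 8 categories and 1 parameter estimated from the data, so df = 8 − 1 − 1 = 6.

6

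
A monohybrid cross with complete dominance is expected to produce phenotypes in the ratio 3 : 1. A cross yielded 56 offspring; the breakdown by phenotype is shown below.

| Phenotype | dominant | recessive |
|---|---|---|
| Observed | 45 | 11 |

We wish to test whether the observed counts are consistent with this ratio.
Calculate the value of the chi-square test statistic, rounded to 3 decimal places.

Ratio total = 4. Expected counts: 56×3/4 = 42, 56×1/4 = 14.
dominant: (45 − 42)²/42 = 9/42 = 0.2143
recessive: (11 − 14)²/14 = 9/14 = 0.6429
Sum = 0.857

0.857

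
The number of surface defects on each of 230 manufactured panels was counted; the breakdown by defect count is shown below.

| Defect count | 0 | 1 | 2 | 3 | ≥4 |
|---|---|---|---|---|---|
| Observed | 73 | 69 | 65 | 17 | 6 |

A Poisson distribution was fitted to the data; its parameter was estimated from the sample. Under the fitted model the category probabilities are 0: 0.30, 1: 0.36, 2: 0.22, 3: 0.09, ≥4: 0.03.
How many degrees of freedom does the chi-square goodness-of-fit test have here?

There are k = 5 categories and 1 parameter estimated from the data, so df = 5 − 1 − 1 = 3.

3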